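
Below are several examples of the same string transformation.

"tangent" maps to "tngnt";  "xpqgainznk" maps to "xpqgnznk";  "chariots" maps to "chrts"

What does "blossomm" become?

blssmm

The rule is to remove every vowel.
Applying that to "blossomm" gives "blssmm".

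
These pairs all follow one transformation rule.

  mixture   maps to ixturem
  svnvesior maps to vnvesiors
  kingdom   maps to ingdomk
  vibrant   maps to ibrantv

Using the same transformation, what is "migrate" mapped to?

igratem

The transformation: move the first character to the end.
Doing the same to "migrate": "igratem".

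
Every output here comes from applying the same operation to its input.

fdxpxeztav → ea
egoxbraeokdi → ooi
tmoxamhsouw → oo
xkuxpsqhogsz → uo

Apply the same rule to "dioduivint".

The rule is to keep one character in every 3, starting at position 3 (positions 3rd, 6th, 9th, ...), then keep only the vowels.
Applying both steps to "dioduivint": "oin", then "oi".

oi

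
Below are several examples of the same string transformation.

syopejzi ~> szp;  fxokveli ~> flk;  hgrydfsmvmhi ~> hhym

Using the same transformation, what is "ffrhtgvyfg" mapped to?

The pattern: take characters alternately from the front and the back (1st, last, 2nd, 2nd-last, ...), then keep one character in every 3, starting at position 1 (positions 1st, 4th, 7th, ...).
Applying both steps to "ffrhtgvyfg": "fgffryhvtg", then "ffhg".

ffhg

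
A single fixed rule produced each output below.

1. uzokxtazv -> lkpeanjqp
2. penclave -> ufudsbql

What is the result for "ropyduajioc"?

Rule — shift every letter 10 places backward in the alphabet (wrapping around), then move the last character to the front.
"ropyduajioc" → "hefotkqzyes" → "shefotkqzye".

shefotkqzye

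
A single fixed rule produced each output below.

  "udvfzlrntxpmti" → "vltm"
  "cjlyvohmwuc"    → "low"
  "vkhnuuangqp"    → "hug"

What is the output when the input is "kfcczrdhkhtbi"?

crkb

The transformation: keep one character in every 3, starting at position 3 (positions 3rd, 6th, 9th, ...).
So "kfcczrdhkhtbi" becomes "crkb".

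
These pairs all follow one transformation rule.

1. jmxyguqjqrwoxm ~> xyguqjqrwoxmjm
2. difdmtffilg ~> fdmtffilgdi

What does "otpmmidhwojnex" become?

pmmidhwojnexot

The pattern: move the first 2 characters to the end (rotate left by 2).
So "otpmmidhwojnex" becomes "pmmidhwojnexot".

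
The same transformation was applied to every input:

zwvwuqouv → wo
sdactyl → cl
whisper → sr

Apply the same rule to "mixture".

te

Looking at the pairs, the operation is to keep one character in every 3, starting at position 1 (positions 1st, 4th, 7th, ...), then delete the first character.
"mixture" → "mte" → "te".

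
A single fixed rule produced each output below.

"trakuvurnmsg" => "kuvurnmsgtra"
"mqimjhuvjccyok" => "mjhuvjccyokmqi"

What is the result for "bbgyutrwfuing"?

yutrwfuingbbg

What's happening: move the first 3 characters to the end (rotate left by 3).
"bbgyutrwfuing" → "yutrwfuingbbg".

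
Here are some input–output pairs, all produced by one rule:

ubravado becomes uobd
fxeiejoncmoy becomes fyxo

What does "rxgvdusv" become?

rvxs

The transformation: take characters alternately from the front and the back (1st, last, 2nd, 2nd-last, ...), then keep only the first 4 characters.
So "rxgvdusv" becomes "rvxs".
(Check on "fxeiejoncmoy": → "fyxoemicenjo" → "fyxo" ✓)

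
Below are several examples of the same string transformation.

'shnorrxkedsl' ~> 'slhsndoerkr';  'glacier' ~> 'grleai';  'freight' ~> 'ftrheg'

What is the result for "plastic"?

Each output is the input with this applied: take characters alternately from the front and the back (1st, last, 2nd, 2nd-last, ...), then delete the last character.
On "plastic": the first step gives "pcliats", and the second then gives "pcliat".

pcliat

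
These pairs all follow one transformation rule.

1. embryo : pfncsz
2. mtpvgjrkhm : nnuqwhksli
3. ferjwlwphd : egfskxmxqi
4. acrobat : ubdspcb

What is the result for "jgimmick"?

Each output is the input with this applied: shift every letter 1 place forward in the alphabet (wrapping around), then move the last character to the front.
"jgimmick" → "lkhjnnjd".

lkhjnnjd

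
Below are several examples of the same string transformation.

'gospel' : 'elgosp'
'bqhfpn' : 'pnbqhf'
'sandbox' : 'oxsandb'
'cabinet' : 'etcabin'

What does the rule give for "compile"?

Looking at the pairs, the operation is to move the last 2 characters to the front (rotate right by 2).
Doing the same to "compile": "lecompi".

lecompi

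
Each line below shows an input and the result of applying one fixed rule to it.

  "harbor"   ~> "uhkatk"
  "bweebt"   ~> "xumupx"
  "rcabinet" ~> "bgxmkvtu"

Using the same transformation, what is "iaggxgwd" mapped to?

What's happening: shift every letter 7 places backward in the alphabet (wrapping around), then swap the front and back halves of the string.
So "iaggxgwd" becomes "qzpwbtzz".

qzpwbtzz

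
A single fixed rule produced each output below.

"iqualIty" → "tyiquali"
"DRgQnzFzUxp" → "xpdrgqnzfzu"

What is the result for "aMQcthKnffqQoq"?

The rule is to move the last 2 characters to the front (rotate right by 2), then convert every letter to lowercase.
For "aMQcthKnffqQoq", step one produces "oqaMQcthKnffqQ"; step two turns that into "oqamqcthknffqq".

oqamqcthknffqq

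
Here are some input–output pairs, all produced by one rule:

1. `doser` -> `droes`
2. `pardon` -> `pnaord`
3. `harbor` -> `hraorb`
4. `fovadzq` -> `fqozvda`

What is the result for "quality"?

qyutail

Rule — take characters alternately from the front and the back (1st, last, 2nd, 2nd-last, ...).
"quality" → "qyutail".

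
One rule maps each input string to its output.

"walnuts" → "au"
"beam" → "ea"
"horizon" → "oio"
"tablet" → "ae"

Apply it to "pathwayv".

Each output is the input with this applied: keep only the vowels.
For "pathwayv" the result is "aa".

aa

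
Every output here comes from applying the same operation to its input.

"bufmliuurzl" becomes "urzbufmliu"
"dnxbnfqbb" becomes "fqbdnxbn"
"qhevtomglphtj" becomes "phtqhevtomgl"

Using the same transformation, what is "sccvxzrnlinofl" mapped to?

The transformation: delete the last character, then move the last 3 characters to the front (rotate right by 3).
"sccvxzrnlinofl" → "sccvxzrnlinof" → "nofsccvxzrnli".
(Check on "dnxbnfqbb": → "dnxbnfqb" → "fqbdnxbn" ✓)

nofsccvxzrnli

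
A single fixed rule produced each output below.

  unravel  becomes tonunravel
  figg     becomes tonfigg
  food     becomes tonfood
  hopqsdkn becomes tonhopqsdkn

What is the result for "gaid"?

Rule — prepend "ton".
For "gaid" the result is "tongaid".

tongaid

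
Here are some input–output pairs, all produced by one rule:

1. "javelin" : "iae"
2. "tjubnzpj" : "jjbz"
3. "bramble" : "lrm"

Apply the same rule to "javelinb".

baei

In each case the input is transformed by: keep every other character starting from the second (positions 2nd, 4th, 6th, ...), then move the last character to the front.
For "javelinb", step one produces "aeib"; step two turns that into "baei".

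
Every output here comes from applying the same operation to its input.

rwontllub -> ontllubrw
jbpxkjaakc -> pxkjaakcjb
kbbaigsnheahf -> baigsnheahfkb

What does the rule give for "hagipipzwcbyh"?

Rule — move the first 2 characters to the end (rotate left by 2).
Doing the same to "hagipipzwcbyh": "gipipzwcbyhha".

gipipzwcbyhha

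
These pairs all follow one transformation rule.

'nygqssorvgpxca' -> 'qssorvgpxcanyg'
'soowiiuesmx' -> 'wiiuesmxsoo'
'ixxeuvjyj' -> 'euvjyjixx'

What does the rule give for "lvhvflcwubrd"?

vflcwubrdlvh

Rule — move the first 3 characters to the end (rotate left by 3).
"lvhvflcwubrd" → "vflcwubrdlvh".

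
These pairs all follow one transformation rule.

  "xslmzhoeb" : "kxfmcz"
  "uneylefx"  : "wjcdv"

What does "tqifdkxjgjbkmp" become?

dbivhehzikn

The pattern: shift every letter 2 places backward in the alphabet (wrapping around), then delete the first 3 characters.
Working it through for "tqifdkxjgjbkmp": intermediate "rogdbivhehzikn", final "dbivhehzikn".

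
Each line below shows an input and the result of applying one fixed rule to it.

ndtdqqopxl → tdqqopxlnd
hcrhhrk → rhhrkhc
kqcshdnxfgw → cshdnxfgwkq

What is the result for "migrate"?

Rule — move the first 2 characters to the end (rotate left by 2).
For "migrate" the result is "gratemi".

gratemi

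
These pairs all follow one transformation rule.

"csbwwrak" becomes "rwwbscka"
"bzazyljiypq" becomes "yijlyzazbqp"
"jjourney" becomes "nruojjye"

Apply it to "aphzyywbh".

The transformation: move the last 2 characters to the front (rotate right by 2), then reverse the string.
"aphzyywbh" → "bhaphzyyw" → "wyyzhpahb".

wyyzhpahb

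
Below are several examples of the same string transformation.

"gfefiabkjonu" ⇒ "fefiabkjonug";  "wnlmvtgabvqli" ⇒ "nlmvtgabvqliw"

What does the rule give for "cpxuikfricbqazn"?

pxuikfricbqaznc

The rule is to move the first character to the end.
"cpxuikfricbqazn" → "pxuikfricbqaznc".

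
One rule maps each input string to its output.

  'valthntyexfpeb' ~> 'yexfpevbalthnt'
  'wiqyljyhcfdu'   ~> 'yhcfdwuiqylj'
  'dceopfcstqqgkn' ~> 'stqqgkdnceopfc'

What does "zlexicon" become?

The pattern: swap the first and last characters, then swap the front and back halves of the string.
"zlexicon" → "nlexicoz" → "icoznlex".

icoznlex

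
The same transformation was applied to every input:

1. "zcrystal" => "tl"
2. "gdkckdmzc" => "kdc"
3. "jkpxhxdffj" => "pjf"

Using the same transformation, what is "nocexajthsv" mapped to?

The transformation: sort the characters into reverse alphabetical order, then keep one character in every 3, starting at position 3 (positions 3rd, 6th, 9th, ...).
On "nocexajthsv" that produces "tne".

tne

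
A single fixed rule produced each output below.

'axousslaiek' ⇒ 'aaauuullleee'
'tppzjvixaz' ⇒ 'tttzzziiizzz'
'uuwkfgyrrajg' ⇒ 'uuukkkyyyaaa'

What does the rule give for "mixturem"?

Each output is the input with this applied: keep one character in every 3, starting at position 1 (positions 1st, 4th, 7th, ...), then repeat every character 3 times.
Starting from "mixturem": after the first operation, "mte"; after the second, "mmmttteee".

mmmttteee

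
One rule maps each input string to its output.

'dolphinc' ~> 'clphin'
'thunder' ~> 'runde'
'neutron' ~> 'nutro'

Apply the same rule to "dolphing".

What's happening: delete the first 2 characters, then move the last character to the front.
Applying that to "dolphing" gives "glphin".
(Check on "neutron": → "utron" → "nutro" ✓)

glphin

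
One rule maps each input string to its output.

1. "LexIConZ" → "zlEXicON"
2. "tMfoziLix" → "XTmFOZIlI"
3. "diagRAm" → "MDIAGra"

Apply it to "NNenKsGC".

Each output is the input with this applied: move the last character to the front, then flip the case of every letter.
"NNenKsGC" → "CNNenKsG" → "cnnENkSg".
(Check on "tMfoziLix": → "xtMfoziLi" → "XTmFOZIlI" ✓)

cnnENkSg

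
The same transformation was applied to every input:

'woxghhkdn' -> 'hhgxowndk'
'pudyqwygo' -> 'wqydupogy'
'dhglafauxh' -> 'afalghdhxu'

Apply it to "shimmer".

Looking at the pairs, the operation is to reverse the string, then move the first 3 characters to the end (rotate left by 3).
"shimmer" → "remmihs" → "mihsrem".

mihsrem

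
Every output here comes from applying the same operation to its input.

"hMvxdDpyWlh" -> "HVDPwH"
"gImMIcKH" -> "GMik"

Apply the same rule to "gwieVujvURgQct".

GIvJuGC

Each output is the input with this applied: keep every other character starting from the first (positions 1st, 3rd, 5th, ...), then flip the case of every letter.
Working it through for "gwieVujvURgQct": intermediate "giVjUgc", final "GIvJuGC".
(Check on "gImMIcKH": → "gmIK" → "GMik" ✓)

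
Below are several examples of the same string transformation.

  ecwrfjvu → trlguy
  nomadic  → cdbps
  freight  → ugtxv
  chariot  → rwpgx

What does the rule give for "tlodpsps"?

iadseh

The transformation: delete the last 2 characters, then shift every letter 11 places backward in the alphabet (wrapping around).
"tlodpsps" → "tlodps" → "iadseh".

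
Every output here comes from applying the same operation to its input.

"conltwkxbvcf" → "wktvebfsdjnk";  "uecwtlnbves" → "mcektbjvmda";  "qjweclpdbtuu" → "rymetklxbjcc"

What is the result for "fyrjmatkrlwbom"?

Each output is the input with this applied: shift every letter 8 places forward in the alphabet (wrapping around), then swap each adjacent pair of characters (1↔2, 3↔4, ...).
Applying both steps to "fyrjmatkrlwbom": "ngzruibsztejwu", then "gnrziusbtzjeuw".

gnrziusbtzjeuw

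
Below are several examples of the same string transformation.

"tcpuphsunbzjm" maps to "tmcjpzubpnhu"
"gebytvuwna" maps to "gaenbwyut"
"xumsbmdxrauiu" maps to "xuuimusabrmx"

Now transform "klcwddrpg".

kglpcrwd

The transformation: take characters alternately from the front and the back (1st, last, 2nd, 2nd-last, ...), then delete the last character.
For "klcwddrpg", step one produces "kglpcrwdd"; step two turns that into "kglpcrwd".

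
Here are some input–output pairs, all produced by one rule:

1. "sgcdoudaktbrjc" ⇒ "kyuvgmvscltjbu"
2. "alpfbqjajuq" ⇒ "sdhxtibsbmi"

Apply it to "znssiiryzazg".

rfkkaajqrsry

In each case the input is transformed by: shift every letter 8 places backward in the alphabet (wrapping around).
So "znssiiryzazg" becomes "rfkkaajqrsry".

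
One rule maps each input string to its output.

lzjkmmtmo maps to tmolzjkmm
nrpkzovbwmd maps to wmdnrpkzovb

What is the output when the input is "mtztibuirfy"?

The transformation: move the last 3 characters to the front (rotate right by 3).
For "mtztibuirfy" the result is "rfymtztibui".

rfymtztibui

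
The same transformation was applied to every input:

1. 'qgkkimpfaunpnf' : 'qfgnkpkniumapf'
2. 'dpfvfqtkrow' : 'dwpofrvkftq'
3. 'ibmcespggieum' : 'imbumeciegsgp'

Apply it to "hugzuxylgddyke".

heukgyzdudxgyl

Each output is the input with this applied: take characters alternately from the front and the back (1st, last, 2nd, 2nd-last, ...).
On "hugzuxylgddyke" that produces "heukgyzdudxgyl".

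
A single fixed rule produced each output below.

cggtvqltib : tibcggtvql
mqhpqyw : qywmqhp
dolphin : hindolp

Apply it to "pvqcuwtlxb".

Rule — move the last 3 characters to the front (rotate right by 3).
Applying that to "pvqcuwtlxb" gives "lxbpvqcuwt".

lxbpvqcuwt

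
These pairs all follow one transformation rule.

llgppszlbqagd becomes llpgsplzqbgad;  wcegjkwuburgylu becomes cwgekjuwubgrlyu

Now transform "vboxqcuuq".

The transformation: swap each adjacent pair of characters (1↔2, 3↔4, ...).
For "vboxqcuuq" the result is "bvxocquuq".

bvxocquuq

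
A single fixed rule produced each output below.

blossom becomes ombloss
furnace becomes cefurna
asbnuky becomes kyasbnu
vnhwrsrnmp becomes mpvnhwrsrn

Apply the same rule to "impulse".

Each output is the input with this applied: move the last 2 characters to the front (rotate right by 2).
On "impulse" that produces "seimpul".

seimpul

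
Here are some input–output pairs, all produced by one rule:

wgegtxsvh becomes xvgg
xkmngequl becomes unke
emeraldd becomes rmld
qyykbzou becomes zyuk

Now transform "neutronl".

Each output is the input with this applied: keep every other character starting from the second (positions 2nd, 4th, 6th, ...), then sort the characters into reverse alphabetical order.
On "neutronl": the first step gives "etol", and the second then gives "tole".

tole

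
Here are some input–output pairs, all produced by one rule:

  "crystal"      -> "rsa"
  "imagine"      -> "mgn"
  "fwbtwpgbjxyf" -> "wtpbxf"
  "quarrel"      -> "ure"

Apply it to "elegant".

lgn

Each output is the input with this applied: keep every other character starting from the second (positions 2nd, 4th, 6th, ...).
"elegant" → "lgn".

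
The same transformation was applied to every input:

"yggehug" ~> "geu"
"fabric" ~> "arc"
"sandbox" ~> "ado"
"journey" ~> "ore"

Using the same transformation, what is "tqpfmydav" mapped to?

The pattern: keep every other character starting from the second (positions 2nd, 4th, 6th, ...).
So "tqpfmydav" becomes "qfya".

qfya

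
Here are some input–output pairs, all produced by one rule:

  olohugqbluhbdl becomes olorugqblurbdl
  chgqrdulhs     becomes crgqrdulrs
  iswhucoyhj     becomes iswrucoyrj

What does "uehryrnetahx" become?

Looking at the pairs, the operation is to replace every "h" with "r".
On "uehryrnetahx" that produces "uerryrnetarx".

uerryrnetarx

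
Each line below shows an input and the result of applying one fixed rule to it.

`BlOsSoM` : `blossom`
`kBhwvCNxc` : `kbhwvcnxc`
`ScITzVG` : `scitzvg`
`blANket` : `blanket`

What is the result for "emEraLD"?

Each output is the input with this applied: convert every letter to lowercase.
Applying that to "emEraLD" gives "emerald".

emerald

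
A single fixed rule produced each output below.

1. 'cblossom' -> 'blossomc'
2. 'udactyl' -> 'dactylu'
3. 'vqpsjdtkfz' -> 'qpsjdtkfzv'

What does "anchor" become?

The transformation: move the first character to the end.
For "anchor" the result is "nchora".

nchora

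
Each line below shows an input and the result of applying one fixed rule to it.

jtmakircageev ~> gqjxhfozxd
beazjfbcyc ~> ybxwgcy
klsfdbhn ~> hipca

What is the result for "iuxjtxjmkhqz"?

frugqugjh

Each output is the input with this applied: shift every letter 3 places backward in the alphabet (wrapping around), then delete the last 3 characters.
On "iuxjtxjmkhqz" that produces "frugqugjh".
(Check on "klsfdbhn": → "hipcayek" → "hipca" ✓)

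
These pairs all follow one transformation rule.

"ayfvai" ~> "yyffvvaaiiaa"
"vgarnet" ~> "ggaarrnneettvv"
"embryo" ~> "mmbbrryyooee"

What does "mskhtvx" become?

What's happening: move the first character to the end, then double every character.
Applying both steps to "mskhtvx": "skhtvxm", then "sskkhhttvvxxmm".

sskkhhttvvxxmm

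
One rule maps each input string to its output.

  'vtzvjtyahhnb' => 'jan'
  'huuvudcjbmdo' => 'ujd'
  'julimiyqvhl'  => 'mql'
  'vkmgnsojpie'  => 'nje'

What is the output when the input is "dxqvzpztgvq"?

Looking at the pairs, the operation is to delete the first 3 characters, then keep one character in every 3, starting at position 2 (positions 2nd, 5th, 8th, ...).
"dxqvzpztgvq" → "vzpztgvq" → "ztq".
(Check on "vtzvjtyahhnb": → "vjtyahhnb" → "jan" ✓)

ztq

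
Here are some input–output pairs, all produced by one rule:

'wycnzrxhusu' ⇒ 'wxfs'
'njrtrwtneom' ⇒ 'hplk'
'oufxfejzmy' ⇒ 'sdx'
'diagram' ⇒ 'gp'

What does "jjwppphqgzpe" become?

hnon

Looking at the pairs, the operation is to keep one character in every 3, starting at position 2 (positions 2nd, 5th, 8th, ...), then shift every letter 2 places backward in the alphabet (wrapping around).
"jjwppphqgzpe" → "jpqp" → "hnon".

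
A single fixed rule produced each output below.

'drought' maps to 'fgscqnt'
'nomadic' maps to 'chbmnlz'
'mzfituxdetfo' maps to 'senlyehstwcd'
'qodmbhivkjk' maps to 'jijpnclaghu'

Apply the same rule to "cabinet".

In each case the input is transformed by: shift every letter 1 place backward in the alphabet (wrapping around), then move the last 3 characters to the front (rotate right by 3).
On "cabinet" that produces "mdsbzah".

mdsbzah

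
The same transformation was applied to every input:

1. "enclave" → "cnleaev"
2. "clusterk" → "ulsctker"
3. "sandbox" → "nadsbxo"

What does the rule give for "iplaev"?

lpaiev

What's happening: move the first 2 characters to the end (rotate left by 2), then take characters alternately from the front and the back (1st, last, 2nd, 2nd-last, ...).
Applying both steps to "iplaev": "laevip", then "lpaiev".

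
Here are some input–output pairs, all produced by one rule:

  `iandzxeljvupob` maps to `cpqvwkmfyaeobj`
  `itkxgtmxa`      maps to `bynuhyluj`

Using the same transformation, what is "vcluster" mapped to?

Each output is the input with this applied: reverse the string, then shift every letter 1 place forward in the alphabet (wrapping around).
"vcluster" → "retsulcv" → "sfutvmdw".
(Check on "itkxgtmxa": → "axmtgxkti" → "bynuhyluj" ✓)

sfutvmdw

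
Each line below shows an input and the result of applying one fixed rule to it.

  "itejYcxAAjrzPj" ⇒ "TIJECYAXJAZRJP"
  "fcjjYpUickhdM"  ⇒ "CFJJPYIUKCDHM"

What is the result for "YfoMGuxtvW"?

What's happening: swap each adjacent pair of characters (1↔2, 3↔4, ...), then convert every letter to uppercase.
Working it through for "YfoMGuxtvW": intermediate "fYMouGtxWv", final "FYMOUGTXWV".

FYMOUGTXWV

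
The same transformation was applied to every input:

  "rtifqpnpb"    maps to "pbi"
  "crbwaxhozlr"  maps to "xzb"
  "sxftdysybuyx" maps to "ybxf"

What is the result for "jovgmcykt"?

ctv

What's happening: keep one character in every 3, starting at position 3 (positions 3rd, 6th, 9th, ...), then move the first character to the end.
Applying both steps to "jovgmcykt": "vct", then "ctv".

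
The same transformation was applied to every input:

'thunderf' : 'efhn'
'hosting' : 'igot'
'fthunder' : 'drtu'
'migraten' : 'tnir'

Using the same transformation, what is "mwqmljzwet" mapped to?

wtwmj

The pattern: move the last 3 characters to the front (rotate right by 3), then keep every other character starting from the first (positions 1st, 3rd, 5th, ...).
Working it through for "mwqmljzwet": intermediate "wetmwqmljz", final "wtwmj".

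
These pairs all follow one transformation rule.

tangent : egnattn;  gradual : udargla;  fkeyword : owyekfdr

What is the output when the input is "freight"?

gierfth

Each output is the input with this applied: reverse the string, then move the first 2 characters to the end (rotate left by 2).
Starting from "freight": after the first operation, "thgierf"; after the second, "gierfth".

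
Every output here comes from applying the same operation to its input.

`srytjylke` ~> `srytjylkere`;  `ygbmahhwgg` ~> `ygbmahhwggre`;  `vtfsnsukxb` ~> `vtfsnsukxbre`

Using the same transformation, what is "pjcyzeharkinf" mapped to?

pjcyzeharkinfre

Looking at the pairs, the operation is to append "re".
"pjcyzeharkinf" → "pjcyzeharkinfre".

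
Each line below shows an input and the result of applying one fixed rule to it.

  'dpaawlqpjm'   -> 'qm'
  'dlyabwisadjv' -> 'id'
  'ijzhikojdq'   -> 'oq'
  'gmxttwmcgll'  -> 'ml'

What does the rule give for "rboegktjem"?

What's happening: keep one character in every 3, starting at position 1 (positions 1st, 4th, 7th, ...), then delete the first 2 characters.
Applying both steps to "rboegktjem": "retm", then "tm".

tm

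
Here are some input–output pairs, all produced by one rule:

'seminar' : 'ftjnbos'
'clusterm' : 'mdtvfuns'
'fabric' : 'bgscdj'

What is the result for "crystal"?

sdtzbum

What's happening: swap each adjacent pair of characters (1↔2, 3↔4, ...), then shift every letter 1 place forward in the alphabet (wrapping around).
Starting from "crystal": after the first operation, "rcsyatl"; after the second, "sdtzbum".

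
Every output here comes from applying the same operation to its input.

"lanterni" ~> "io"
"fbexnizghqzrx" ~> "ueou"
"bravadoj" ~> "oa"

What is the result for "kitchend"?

In each case the input is transformed by: shift every letter 3 places backward in the alphabet (wrapping around), then keep only the vowels.
Working it through for "kitchend": intermediate "hfqzebka", final "ea".

ea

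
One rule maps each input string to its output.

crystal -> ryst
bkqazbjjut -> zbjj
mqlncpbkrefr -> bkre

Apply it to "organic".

rgan

In each case the input is transformed by: move the last 2 characters to the front (rotate right by 2), then keep only the last 4 characters.
Applying that to "organic" gives "rgan".
(Check on "crystal": → "alcryst" → "ryst" ✓)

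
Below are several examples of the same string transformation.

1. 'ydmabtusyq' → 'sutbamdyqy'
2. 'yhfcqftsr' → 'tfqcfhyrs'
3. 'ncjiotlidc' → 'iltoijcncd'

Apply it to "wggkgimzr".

migkggwrz

The rule is to reverse the string, then move the first 2 characters to the end (rotate left by 2).
"wggkgimzr" → "rzmigkggw" → "migkggwrz".
(Check on "ncjiotlidc": → "cdiltoijcn" → "iltoijcncd" ✓)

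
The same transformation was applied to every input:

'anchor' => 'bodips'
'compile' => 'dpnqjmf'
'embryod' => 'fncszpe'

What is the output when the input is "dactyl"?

Looking at the pairs, the operation is to shift every letter 1 place forward in the alphabet (wrapping around).
For "dactyl" the result is "ebduzm".

ebduzm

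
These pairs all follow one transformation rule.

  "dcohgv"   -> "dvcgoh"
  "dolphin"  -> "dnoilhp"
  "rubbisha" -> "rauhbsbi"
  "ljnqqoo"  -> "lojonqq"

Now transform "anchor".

arnoch

Rule — take characters alternately from the front and the back (1st, last, 2nd, 2nd-last, ...).
Applying that to "anchor" gives "arnoch".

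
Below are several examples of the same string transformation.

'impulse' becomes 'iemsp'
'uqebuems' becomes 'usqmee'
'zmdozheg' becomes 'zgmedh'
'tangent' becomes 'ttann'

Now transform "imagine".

Each output is the input with this applied: take characters alternately from the front and the back (1st, last, 2nd, 2nd-last, ...), then delete the last 2 characters.
Doing the same to "imagine": "iemna".
(Check on "tangent": → "ttanneg" → "ttann" ✓)

iemna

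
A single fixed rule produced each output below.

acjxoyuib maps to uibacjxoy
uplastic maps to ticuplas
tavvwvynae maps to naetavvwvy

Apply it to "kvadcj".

dcjkva

The transformation: move the last 3 characters to the front (rotate right by 3).
Doing the same to "kvadcj": "dcjkva".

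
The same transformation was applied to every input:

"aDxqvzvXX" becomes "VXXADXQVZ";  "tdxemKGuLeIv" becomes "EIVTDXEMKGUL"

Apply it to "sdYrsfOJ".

What's happening: move the last 3 characters to the front (rotate right by 3), then convert every letter to uppercase.
So "sdYrsfOJ" becomes "FOJSDYRS".

FOJSDYRS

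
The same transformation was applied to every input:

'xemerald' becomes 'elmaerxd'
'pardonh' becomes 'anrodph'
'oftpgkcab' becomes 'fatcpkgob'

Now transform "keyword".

eryowkd

Each output is the input with this applied: take characters alternately from the front and the back (1st, last, 2nd, 2nd-last, ...), then move the first 2 characters to the end (rotate left by 2).
Applying both steps to "keyword": "kderyow", then "eryowkd".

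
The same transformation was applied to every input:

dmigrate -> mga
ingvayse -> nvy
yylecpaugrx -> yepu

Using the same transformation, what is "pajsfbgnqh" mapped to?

Rule — delete the last 2 characters, then keep every other character starting from the second (positions 2nd, 4th, 6th, ...).
Working it through for "pajsfbgnqh": intermediate "pajsfbgn", final "asbn".

asbn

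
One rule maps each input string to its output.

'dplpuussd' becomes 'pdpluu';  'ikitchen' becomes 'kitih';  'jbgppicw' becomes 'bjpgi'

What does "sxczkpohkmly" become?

What's happening: swap each adjacent pair of characters (1↔2, 3↔4, ...), then delete the last 3 characters.
Applying both steps to "sxczkpohkmly": "xszcpkhomkyl", then "xszcpkhom".
(Check on "dplpuussd": → "pdpluussd" → "pdpluu" ✓)

xszcpkhom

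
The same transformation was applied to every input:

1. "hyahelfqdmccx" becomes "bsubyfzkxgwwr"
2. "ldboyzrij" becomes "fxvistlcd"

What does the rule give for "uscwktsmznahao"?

omwqenmgthubui

Looking at the pairs, the operation is to shift every letter 6 places backward in the alphabet (wrapping around).
Doing the same to "uscwktsmznahao": "omwqenmgthubui".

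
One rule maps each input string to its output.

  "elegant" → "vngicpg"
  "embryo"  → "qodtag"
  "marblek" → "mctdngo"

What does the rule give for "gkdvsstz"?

Looking at the pairs, the operation is to shift every letter 2 places forward in the alphabet (wrapping around), then swap the first and last characters.
On "gkdvsstz": the first step gives "imfxuuvb", and the second then gives "bmfxuuvi".
(Check on "elegant": → "gngicpv" → "vngicpg" ✓)

bmfxuuvi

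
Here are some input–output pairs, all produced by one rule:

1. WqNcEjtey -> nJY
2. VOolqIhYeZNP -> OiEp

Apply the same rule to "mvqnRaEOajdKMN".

QAAk

The rule is to keep one character in every 3, starting at position 3 (positions 3rd, 6th, 9th, ...), then flip the case of every letter.
So "mvqnRaEOajdKMN" becomes "QAAk".
(Check on "VOolqIhYeZNP": → "oIeP" → "OiEp" ✓)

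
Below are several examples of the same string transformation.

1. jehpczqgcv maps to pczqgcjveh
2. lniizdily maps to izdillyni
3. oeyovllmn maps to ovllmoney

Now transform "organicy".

The rule is to swap the first and last characters, then move the first 3 characters to the end (rotate left by 3).
"organicy" → "yrganico" → "anicoyrg".

anicoyrg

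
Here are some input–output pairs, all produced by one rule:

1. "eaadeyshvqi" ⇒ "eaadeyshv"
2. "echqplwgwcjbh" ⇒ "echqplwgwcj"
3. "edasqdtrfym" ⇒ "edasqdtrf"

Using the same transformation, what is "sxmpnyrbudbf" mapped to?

sxmpnyrbud

Looking at the pairs, the operation is to delete the last 2 characters.
On "sxmpnyrbudbf" that produces "sxmpnyrbud".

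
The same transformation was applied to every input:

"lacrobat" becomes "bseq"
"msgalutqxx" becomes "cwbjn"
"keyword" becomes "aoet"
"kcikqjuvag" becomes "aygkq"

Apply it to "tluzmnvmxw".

jkcln

In each case the input is transformed by: keep every other character starting from the first (positions 1st, 3rd, 5th, ...), then shift every letter 10 places backward in the alphabet (wrapping around).
On "tluzmnvmxw": the first step gives "tumvx", and the second then gives "jkcln".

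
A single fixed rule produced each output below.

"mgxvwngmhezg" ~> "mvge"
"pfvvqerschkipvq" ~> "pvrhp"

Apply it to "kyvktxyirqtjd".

kkyqd

The transformation: keep one character in every 3, starting at position 1 (positions 1st, 4th, 7th, ...).
"kyvktxyirqtjd" → "kkyqd".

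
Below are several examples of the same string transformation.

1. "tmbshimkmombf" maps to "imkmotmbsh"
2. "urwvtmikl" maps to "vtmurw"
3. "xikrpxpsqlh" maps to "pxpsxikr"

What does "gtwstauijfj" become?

tauigtws

The pattern: delete the last 3 characters, then swap the front and back halves of the string.
Doing the same to "gtwstauijfj": "tauigtws".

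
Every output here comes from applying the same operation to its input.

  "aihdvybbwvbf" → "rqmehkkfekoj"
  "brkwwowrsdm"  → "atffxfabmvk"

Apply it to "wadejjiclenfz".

jmnssrlunwoif

Rule — shift every letter 9 places forward in the alphabet (wrapping around), then move the first character to the end.
For "wadejjiclenfz", step one produces "fjmnssrlunwoi"; step two turns that into "jmnssrlunwoif".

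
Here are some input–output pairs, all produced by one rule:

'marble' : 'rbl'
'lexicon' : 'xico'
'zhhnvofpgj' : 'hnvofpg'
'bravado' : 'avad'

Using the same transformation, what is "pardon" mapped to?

rdo

Looking at the pairs, the operation is to move the last character to the front, then delete the first 3 characters.
"pardon" → "rdo".
(Check on "lexicon": → "nlexico" → "xico" ✓)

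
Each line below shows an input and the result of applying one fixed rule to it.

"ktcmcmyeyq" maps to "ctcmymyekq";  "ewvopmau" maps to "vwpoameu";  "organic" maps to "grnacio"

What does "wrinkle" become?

The rule is to move the first character to the end, then swap each adjacent pair of characters (1↔2, 3↔4, ...).
Applying both steps to "wrinkle": "rinklew", then "irknelw".

irknelw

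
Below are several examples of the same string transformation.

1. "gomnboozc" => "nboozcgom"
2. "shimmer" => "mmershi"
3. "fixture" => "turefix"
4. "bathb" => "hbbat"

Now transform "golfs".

The rule is to move the first 3 characters to the end (rotate left by 3).
For "golfs" the result is "fsgol".

fsgol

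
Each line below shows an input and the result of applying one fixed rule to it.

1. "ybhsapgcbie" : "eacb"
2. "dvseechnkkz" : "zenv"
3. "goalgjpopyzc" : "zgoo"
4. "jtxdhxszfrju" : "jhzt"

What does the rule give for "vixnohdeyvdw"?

The rule is to keep one character in every 3, starting at position 2 (positions 2nd, 5th, 8th, ...), then swap the first and last characters.
For "vixnohdeyvdw" the result is "doei".

doei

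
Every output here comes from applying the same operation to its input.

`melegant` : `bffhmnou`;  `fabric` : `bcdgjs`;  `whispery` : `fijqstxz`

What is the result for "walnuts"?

Rule — sort the characters into alphabetical order, then shift every letter 1 place forward in the alphabet (wrapping around).
"walnuts" → "alnstuw" → "bmotuvx".
(Check on "fabric": → "abcfir" → "bcdgjs" ✓)

bmotuvx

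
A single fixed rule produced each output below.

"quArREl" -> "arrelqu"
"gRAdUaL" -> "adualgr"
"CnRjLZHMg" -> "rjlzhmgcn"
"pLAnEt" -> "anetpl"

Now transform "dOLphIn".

lphindo

Rule — move the first 2 characters to the end (rotate left by 2), then convert every letter to lowercase.
On "dOLphIn": the first step gives "LphIndO", and the second then gives "lphindo".
(Check on "gRAdUaL": → "AdUaLgR" → "adualgr" ✓)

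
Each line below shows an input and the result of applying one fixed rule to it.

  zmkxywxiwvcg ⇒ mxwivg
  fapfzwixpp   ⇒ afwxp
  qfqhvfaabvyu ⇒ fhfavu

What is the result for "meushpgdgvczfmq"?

espdvzm

Rule — keep every other character starting from the second (positions 2nd, 4th, 6th, ...).
Applying that to "meushpgdgvczfmq" gives "espdvzm".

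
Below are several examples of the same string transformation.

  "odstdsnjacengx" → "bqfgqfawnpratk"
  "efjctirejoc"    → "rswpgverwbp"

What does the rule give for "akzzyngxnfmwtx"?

Each output is the input with this applied: shift every letter 13 places forward in the alphabet (wrapping around) — i.e. ROT13.
Doing the same to "akzzyngxnfmwtx": "nxmmlatkaszjgk".

nxmmlatkaszjgk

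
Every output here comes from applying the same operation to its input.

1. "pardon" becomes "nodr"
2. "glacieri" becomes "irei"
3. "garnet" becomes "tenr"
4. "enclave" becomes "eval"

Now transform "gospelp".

The rule is to reverse the string, then keep only the first 4 characters.
For "gospelp" the result is "plep".

plep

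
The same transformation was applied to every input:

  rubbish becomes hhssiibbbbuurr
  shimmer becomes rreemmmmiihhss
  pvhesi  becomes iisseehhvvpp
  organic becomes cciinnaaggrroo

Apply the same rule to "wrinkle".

The pattern: double every character, then reverse the string.
"wrinkle" → "wwrriinnkkllee" → "eellkknniirrww".

eellkknniirrww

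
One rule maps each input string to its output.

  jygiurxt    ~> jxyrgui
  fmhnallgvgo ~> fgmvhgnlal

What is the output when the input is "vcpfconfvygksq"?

vsckpgfycvofn

In each case the input is transformed by: delete the last character, then take characters alternately from the front and the back (1st, last, 2nd, 2nd-last, ...).
Working it through for "vcpfconfvygksq": intermediate "vcpfconfvygks", final "vsckpgfycvofn".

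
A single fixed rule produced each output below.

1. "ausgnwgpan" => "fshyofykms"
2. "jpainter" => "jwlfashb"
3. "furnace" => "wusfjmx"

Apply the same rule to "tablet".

lwdtsl

Each output is the input with this applied: reverse the string, then shift every letter 8 places backward in the alphabet (wrapping around).
"tablet" → "telbat" → "lwdtsl".
(Check on "jpainter": → "retniapj" → "jwlfashb" ✓)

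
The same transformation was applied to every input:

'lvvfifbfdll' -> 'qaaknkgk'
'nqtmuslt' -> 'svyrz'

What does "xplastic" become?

In each case the input is transformed by: delete the last 3 characters, then shift every letter 5 places forward in the alphabet (wrapping around).
Doing the same to "xplastic": "cuqfx".

cuqfx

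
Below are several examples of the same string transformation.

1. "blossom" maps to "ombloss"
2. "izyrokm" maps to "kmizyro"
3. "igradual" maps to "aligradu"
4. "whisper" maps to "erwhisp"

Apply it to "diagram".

What's happening: move the last 2 characters to the front (rotate right by 2).
So "diagram" becomes "amdiagr".

amdiagr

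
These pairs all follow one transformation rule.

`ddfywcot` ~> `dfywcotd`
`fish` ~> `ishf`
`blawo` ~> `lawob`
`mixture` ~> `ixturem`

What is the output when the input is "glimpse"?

The pattern: move the first character to the end.
"glimpse" → "limpseg".

limpseg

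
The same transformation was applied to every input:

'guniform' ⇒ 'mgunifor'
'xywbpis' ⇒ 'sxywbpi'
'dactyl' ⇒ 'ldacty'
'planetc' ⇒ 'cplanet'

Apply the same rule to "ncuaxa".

ancuax

The transformation: move the last character to the front.
Doing the same to "ncuaxa": "ancuax".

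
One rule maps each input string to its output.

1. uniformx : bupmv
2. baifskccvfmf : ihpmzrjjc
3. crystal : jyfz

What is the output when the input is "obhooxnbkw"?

Rule — delete the last 3 characters, then shift every letter 7 places forward in the alphabet (wrapping around).
Starting from "obhooxnbkw": after the first operation, "obhooxn"; after the second, "viovveu".

viovveu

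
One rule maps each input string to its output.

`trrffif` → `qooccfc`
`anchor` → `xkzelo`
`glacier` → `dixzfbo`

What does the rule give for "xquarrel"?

The transformation: shift every letter 3 places backward in the alphabet (wrapping around).
Doing the same to "xquarrel": "unrxoobi".

unrxoobi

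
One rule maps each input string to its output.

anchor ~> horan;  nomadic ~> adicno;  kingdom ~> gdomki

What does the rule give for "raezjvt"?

zjvtra

Looking at the pairs, the operation is to move the first 3 characters to the end (rotate left by 3), then delete the last character.
For "raezjvt", step one produces "zjvtrae"; step two turns that into "zjvtra".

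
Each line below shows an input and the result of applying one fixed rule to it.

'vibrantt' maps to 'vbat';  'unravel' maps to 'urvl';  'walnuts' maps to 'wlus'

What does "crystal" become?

cytl

In each case the input is transformed by: keep every other character starting from the first (positions 1st, 3rd, 5th, ...).
So "crystal" becomes "cytl".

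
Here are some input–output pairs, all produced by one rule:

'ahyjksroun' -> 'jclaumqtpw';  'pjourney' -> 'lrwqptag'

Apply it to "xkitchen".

Looking at the pairs, the operation is to shift every letter 2 places forward in the alphabet (wrapping around), then swap each adjacent pair of characters (1↔2, 3↔4, ...).
Applying both steps to "xkitchen": "zmkvejgp", then "mzvkjepg".

mzvkjepg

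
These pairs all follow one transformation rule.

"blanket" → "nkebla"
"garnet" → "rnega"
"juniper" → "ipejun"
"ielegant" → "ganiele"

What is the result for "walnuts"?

Each output is the input with this applied: delete the last character, then move the last 3 characters to the front (rotate right by 3).
Starting from "walnuts": after the first operation, "walnut"; after the second, "nutwal".

nutwal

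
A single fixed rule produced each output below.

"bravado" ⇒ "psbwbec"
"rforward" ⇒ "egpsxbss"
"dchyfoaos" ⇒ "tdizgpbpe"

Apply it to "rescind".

What's happening: swap the first and last characters, then shift every letter 1 place forward in the alphabet (wrapping around).
Starting from "rescind": after the first operation, "descinr"; after the second, "eftdjos".

eftdjos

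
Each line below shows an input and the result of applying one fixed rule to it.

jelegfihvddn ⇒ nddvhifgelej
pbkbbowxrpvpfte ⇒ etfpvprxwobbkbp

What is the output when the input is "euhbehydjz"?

zjdyhebhue

The rule is to reverse the string.
On "euhbehydjz" that produces "zjdyhebhue".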